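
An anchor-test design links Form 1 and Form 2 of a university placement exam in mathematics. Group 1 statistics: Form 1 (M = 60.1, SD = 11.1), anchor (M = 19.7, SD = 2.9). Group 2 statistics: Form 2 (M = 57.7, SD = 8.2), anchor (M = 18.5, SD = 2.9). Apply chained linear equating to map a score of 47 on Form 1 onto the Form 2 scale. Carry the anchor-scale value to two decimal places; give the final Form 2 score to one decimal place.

51.4

Form 1 → anchor (Group 1): v = (2.9/11.1)(47 − 60.1) + 19.7 = 16.28
anchor → Form 2 (Group 2): y = (8.2/2.9)(16.28 − 18.5) + 57.7 = 51.4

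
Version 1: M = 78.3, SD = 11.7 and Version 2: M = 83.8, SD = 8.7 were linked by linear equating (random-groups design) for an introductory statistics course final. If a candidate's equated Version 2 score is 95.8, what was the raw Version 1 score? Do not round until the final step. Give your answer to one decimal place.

Invert y = (SD_Y/SD_X)(x − M_X) + M_Y:
x = (SD_X/SD_Y)(y − M_Y) + M_X = (11.7/8.7)(95.8 − 83.8) + 78.3
x = 1.344828 × 12.000 + 78.3 = 94.4

94.4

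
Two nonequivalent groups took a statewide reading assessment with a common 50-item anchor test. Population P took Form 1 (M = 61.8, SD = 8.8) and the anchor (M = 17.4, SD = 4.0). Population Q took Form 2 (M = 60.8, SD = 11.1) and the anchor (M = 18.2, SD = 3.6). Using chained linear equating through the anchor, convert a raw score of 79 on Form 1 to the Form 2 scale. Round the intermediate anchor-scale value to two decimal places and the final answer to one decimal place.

Form 1 → anchor (Population P): v = (4.0/8.8)(79 − 61.8) + 17.4 = 25.22
anchor → Form 2 (Population Q): y = (11.1/3.6)(25.22 − 18.2) + 60.8 = 82.4

82.4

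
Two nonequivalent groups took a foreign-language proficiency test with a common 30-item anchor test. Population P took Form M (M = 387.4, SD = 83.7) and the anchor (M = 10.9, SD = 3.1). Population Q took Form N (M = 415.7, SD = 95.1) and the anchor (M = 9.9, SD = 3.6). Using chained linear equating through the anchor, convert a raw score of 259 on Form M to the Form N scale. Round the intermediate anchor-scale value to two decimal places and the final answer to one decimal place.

316.4

Form M → anchor (Population P): v = (3.1/83.7)(259 − 387.4) + 10.9 = 6.14
anchor → Form N (Population Q): y = (95.1/3.6)(6.14 − 9.9) + 415.7 = 316.4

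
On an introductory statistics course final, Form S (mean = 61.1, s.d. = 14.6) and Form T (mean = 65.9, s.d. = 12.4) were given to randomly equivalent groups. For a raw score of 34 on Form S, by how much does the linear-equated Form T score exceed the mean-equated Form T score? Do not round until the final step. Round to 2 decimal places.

Mean-equated: 34 + (65.9 − 61.1) = 38.80
Linear-equated: (12.4/14.6)(34 − 61.1) + 65.9 = 42.884
Difference = 42.884 − 38.80 = 4.08

4.08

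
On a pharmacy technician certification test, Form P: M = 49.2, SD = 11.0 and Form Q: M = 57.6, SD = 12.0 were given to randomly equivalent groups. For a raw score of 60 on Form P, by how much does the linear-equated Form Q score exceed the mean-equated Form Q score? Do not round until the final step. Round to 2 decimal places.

Mean-equated: 60 + (57.6 − 49.2) = 68.40
Linear-equated: (12.0/11.0)(60 − 49.2) + 57.6 = 69.382
Difference = 69.382 − 68.40 = 0.98

0.98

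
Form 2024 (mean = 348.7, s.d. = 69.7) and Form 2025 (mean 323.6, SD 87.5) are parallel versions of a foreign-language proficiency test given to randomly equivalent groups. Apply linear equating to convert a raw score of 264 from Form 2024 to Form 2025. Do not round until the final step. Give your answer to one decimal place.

Linear equating: y = (SD_Y/SD_X)(x − M_X) + M_Y
y = (87.5/69.7)(264 − 348.7) + 323.6
y = 1.255380 × -84.7 + 323.6 = -106.3307 + 323.6 = 217.3

217.3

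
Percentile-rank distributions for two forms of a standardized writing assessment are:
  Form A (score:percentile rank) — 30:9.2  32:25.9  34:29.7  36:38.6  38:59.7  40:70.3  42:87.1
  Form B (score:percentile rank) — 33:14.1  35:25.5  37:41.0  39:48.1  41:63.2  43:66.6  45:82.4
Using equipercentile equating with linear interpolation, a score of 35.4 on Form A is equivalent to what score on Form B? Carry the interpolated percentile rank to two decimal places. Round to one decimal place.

PR of 35.4 on Form A: 29.7 + (35.4 − 34)/(36 − 34) × (38.6 − 29.7) = 35.93
On Form B, PR 35.93 falls between score 35 (PR 25.5) and 37 (PR 41.0).
Interpolate: 35 + (35.93 − 25.5)/(41.0 − 25.5) × (37 − 35) = 36.3

36.3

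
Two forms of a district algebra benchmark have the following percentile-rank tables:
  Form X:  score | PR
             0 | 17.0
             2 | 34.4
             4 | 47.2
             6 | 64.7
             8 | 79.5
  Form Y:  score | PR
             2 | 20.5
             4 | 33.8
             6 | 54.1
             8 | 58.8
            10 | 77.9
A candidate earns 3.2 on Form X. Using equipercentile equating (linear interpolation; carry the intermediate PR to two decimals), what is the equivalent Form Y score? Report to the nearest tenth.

PR of 3.2 on Form X: 34.4 + (3.2 − 2)/(4 − 2) × (47.2 − 34.4) = 42.08
On Form Y, PR 42.08 falls between score 4 (PR 33.8) and 6 (PR 54.1).
Interpolate: 4 + (42.08 − 33.8)/(54.1 − 33.8) × (6 − 4) = 4.8

4.8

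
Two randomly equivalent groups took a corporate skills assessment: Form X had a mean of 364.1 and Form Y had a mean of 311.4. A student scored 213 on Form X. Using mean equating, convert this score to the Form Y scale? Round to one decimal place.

Mean equating: y = x + (M_Y − M_X) = 213 + (311.4 − 364.1) = 160.3

160.3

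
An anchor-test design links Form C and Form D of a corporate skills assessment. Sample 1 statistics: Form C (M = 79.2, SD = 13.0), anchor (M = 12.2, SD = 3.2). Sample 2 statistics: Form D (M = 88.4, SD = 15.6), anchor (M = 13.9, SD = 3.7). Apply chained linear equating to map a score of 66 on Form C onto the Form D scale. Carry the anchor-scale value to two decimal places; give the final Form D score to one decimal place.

Form C → anchor (Sample 1): v = (3.2/13.0)(66 − 79.2) + 12.2 = 8.95
anchor → Form D (Sample 2): y = (15.6/3.7)(8.95 − 13.9) + 88.4 = 67.5

67.5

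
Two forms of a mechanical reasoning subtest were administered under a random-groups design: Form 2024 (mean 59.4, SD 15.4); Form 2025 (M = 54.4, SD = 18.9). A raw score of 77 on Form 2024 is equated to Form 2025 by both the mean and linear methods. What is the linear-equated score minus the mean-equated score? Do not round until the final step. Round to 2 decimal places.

Mean-equated: 77 + (54.4 − 59.4) = 72.00
Linear-equated: (18.9/15.4)(77 − 59.4) + 54.4 = 76.000
Difference = 76.000 − 72.00 = 4.00

4.00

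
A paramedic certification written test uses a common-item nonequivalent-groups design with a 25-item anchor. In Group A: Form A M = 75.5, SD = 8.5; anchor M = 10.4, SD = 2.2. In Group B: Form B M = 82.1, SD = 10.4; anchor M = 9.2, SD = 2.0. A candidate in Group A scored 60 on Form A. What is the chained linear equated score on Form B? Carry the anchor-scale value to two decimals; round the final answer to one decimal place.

67.5

Form A → anchor (Group A): v = (2.2/8.5)(60 − 75.5) + 10.4 = 6.39
anchor → Form B (Group B): y = (10.4/2.0)(6.39 − 9.2) + 82.1 = 67.5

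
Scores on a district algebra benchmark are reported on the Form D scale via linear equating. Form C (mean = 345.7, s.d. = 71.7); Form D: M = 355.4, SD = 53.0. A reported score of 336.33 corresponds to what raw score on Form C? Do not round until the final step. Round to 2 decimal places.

Invert y = (SD_Y/SD_X)(x − M_X) + M_Y:
x = (SD_X/SD_Y)(y − M_Y) + M_X = (71.7/53.0)(336.33 − 355.4) + 345.7
x = 1.352830 × -19.070 + 345.7 = 319.90

319.90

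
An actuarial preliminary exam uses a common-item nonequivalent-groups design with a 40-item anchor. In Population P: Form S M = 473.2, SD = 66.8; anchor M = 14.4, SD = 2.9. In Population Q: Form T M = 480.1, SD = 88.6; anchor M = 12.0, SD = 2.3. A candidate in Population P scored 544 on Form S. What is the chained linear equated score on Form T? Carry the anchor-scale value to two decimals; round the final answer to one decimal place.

Form S → anchor (Population P): v = (2.9/66.8)(544 − 473.2) + 14.4 = 17.47
anchor → Form T (Population Q): y = (88.6/2.3)(17.47 − 12.0) + 480.1 = 690.8

690.8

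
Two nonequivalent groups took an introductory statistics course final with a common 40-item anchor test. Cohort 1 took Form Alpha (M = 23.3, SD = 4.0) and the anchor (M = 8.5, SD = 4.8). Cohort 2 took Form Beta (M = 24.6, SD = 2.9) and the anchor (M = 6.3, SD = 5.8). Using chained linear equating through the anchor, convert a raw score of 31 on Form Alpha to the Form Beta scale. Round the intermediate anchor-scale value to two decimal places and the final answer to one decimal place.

Form Alpha → anchor (Cohort 1): v = (4.8/4.0)(31 − 23.3) + 8.5 = 17.74
anchor → Form Beta (Cohort 2): y = (2.9/5.8)(17.74 − 6.3) + 24.6 = 30.3

30.3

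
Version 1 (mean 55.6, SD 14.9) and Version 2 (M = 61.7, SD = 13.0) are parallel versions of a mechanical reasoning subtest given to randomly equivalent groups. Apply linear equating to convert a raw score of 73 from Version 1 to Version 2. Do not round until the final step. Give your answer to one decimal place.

Linear equating: y = (SD_Y/SD_X)(x − M_X) + M_Y
y = (13.0/14.9)(73 − 55.6) + 61.7
y = 0.872483 × 17.4 + 61.7 = 15.1812 + 61.7 = 76.9

76.9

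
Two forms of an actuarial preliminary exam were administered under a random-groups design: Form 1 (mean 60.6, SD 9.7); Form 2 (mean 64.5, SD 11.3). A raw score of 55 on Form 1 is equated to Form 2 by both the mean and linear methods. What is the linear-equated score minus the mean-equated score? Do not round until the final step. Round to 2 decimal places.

-0.92

Mean-equated: 55 + (64.5 − 60.6) = 58.90
Linear-equated: (11.3/9.7)(55 − 60.6) + 64.5 = 57.976
Difference = 57.976 − 58.90 = -0.92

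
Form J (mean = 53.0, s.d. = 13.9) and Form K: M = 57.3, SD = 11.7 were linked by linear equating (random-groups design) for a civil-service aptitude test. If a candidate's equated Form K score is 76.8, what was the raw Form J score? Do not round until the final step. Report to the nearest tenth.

76.2

Invert y = (SD_Y/SD_X)(x − M_X) + M_Y:
x = (SD_X/SD_Y)(y − M_Y) + M_X = (13.9/11.7)(76.8 − 57.3) + 53.0
x = 1.188034 × 19.500 + 53.0 = 76.2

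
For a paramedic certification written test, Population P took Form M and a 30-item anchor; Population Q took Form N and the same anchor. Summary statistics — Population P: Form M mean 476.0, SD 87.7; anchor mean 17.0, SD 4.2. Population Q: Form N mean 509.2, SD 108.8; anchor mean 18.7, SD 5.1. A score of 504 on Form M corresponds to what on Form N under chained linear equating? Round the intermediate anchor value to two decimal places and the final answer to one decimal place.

Form M → anchor (Population P): v = (4.2/87.7)(504 − 476.0) + 17.0 = 18.34
anchor → Form N (Population Q): y = (108.8/5.1)(18.34 − 18.7) + 509.2 = 501.5

501.5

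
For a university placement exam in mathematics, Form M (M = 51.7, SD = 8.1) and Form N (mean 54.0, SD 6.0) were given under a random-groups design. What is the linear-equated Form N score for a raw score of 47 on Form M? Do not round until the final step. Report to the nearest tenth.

50.5

Linear equating: y = (SD_Y/SD_X)(x − M_X) + M_Y
y = (6.0/8.1)(47 − 51.7) + 54.0
y = 0.740741 × -4.7 + 54.0 = -3.4815 + 54.0 = 50.5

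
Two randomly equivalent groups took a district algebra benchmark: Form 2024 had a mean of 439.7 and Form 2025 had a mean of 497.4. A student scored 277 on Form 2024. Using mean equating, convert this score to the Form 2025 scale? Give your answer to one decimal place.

Mean equating: y = x + (M_Y − M_X) = 277 + (497.4 − 439.7) = 334.7

334.7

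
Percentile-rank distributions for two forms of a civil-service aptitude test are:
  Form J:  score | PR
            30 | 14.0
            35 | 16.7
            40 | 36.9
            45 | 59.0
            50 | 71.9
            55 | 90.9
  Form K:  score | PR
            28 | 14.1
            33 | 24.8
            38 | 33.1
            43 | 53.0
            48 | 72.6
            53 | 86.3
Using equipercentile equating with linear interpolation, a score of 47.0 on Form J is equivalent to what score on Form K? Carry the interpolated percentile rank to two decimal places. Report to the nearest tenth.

45.8

PR of 47.0 on Form J: 59.0 + (47.0 − 45)/(50 − 45) × (71.9 − 59.0) = 64.16
On Form K, PR 64.16 falls between score 43 (PR 53.0) and 48 (PR 72.6).
Interpolate: 43 + (64.16 − 53.0)/(72.6 − 53.0) × (48 − 43) = 45.8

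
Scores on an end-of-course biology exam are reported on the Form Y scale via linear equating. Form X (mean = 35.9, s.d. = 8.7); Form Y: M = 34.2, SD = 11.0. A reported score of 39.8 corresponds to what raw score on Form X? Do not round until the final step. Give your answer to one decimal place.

40.3

Invert y = (SD_Y/SD_X)(x − M_X) + M_Y:
x = (SD_X/SD_Y)(y − M_Y) + M_X = (8.7/11.0)(39.8 − 34.2) + 35.9
x = 0.790909 × 5.600 + 35.9 = 40.3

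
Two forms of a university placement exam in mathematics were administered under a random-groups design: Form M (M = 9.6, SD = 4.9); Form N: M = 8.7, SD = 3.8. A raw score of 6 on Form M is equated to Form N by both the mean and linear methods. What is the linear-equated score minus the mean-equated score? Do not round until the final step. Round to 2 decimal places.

0.81

Mean-equated: 6 + (8.7 − 9.6) = 5.10
Linear-equated: (3.8/4.9)(6 − 9.6) + 8.7 = 5.908
Difference = 5.908 − 5.10 = 0.81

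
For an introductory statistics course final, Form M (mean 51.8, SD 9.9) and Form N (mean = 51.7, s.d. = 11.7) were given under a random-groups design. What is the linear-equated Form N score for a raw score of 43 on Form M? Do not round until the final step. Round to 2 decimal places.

Linear equating: y = (SD_Y/SD_X)(x − M_X) + M_Y
y = (11.7/9.9)(43 − 51.8) + 51.7
y = 1.181818 × -8.8 + 51.7 = -10.4000 + 51.7 = 41.30

41.30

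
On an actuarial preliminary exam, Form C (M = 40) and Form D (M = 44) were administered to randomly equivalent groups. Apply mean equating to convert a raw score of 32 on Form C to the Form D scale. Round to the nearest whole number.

Mean equating: y = x + (M_Y − M_X) = 32 + (44 − 40) = 36

36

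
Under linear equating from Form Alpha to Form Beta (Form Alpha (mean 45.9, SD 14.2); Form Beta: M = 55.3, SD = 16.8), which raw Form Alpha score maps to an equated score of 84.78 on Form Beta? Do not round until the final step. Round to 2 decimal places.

70.82

Invert y = (SD_Y/SD_X)(x − M_X) + M_Y:
x = (SD_X/SD_Y)(y − M_Y) + M_X = (14.2/16.8)(84.78 − 55.3) + 45.9
x = 0.845238 × 29.480 + 45.9 = 70.82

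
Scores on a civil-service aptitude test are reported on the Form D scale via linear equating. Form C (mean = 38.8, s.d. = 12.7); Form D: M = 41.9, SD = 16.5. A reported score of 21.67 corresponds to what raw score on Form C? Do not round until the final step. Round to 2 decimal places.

Invert y = (SD_Y/SD_X)(x − M_X) + M_Y:
x = (SD_X/SD_Y)(y − M_Y) + M_X = (12.7/16.5)(21.67 − 41.9) + 38.8
x = 0.769697 × -20.230 + 38.8 = 23.23

23.23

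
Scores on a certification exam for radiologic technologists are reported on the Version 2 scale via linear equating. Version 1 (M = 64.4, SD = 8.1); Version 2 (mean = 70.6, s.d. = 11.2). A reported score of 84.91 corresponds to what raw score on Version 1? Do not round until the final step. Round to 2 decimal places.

74.75

Invert y = (SD_Y/SD_X)(x − M_X) + M_Y:
x = (SD_X/SD_Y)(y − M_Y) + M_X = (8.1/11.2)(84.91 − 70.6) + 64.4
x = 0.723214 × 14.310 + 64.4 = 74.75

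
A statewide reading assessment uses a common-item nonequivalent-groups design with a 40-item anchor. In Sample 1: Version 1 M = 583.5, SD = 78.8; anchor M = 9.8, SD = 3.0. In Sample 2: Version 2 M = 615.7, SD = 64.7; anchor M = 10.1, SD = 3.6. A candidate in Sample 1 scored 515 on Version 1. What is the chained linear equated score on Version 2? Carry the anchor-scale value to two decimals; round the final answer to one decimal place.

563.4

Version 1 → anchor (Sample 1): v = (3.0/78.8)(515 − 583.5) + 9.8 = 7.19
anchor → Version 2 (Sample 2): y = (64.7/3.6)(7.19 − 10.1) + 615.7 = 563.4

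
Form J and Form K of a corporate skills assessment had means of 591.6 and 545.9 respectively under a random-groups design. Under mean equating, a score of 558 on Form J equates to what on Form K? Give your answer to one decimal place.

512.3

Mean equating: y = x + (M_Y − M_X) = 558 + (545.9 − 591.6) = 512.3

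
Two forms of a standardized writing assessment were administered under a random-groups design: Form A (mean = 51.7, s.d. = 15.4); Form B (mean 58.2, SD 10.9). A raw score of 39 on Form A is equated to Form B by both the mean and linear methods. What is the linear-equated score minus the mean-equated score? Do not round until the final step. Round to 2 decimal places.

Mean-equated: 39 + (58.2 − 51.7) = 45.50
Linear-equated: (10.9/15.4)(39 − 51.7) + 58.2 = 49.211
Difference = 49.211 − 45.50 = 3.71

3.71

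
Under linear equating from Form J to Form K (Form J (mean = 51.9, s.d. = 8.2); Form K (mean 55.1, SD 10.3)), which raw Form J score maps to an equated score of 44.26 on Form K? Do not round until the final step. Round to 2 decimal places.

43.27

Invert y = (SD_Y/SD_X)(x − M_X) + M_Y:
x = (SD_X/SD_Y)(y − M_Y) + M_X = (8.2/10.3)(44.26 − 55.1) + 51.9
x = 0.796117 × -10.840 + 51.9 = 43.27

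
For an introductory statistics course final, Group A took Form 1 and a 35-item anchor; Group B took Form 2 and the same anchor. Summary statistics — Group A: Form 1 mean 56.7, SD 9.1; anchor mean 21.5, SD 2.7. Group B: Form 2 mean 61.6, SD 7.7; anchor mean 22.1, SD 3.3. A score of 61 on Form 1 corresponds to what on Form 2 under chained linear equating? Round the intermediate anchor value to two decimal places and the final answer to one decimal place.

63.2

Form 1 → anchor (Group A): v = (2.7/9.1)(61 − 56.7) + 21.5 = 22.78
anchor → Form 2 (Group B): y = (7.7/3.3)(22.78 − 22.1) + 61.6 = 63.2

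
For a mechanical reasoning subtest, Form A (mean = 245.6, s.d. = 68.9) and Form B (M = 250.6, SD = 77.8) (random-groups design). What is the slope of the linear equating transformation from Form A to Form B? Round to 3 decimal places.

1.129

A = SD_Y / SD_X = 77.8 / 68.9 = 1.129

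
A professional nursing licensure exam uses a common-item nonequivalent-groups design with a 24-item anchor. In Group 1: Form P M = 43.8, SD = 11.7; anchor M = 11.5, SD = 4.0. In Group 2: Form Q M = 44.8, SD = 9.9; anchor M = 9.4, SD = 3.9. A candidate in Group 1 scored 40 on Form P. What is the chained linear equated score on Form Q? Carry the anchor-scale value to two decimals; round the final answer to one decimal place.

46.8

Form P → anchor (Group 1): v = (4.0/11.7)(40 − 43.8) + 11.5 = 10.20
anchor → Form Q (Group 2): y = (9.9/3.9)(10.20 − 9.4) + 44.8 = 46.8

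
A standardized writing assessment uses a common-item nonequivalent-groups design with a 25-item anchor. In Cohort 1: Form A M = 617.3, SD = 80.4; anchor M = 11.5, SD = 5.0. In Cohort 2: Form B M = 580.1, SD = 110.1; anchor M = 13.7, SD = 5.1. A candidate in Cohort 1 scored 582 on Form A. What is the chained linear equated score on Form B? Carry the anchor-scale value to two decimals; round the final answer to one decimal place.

Form A → anchor (Cohort 1): v = (5.0/80.4)(582 − 617.3) + 11.5 = 9.30
anchor → Form B (Cohort 2): y = (110.1/5.1)(9.30 − 13.7) + 580.1 = 485.1

485.1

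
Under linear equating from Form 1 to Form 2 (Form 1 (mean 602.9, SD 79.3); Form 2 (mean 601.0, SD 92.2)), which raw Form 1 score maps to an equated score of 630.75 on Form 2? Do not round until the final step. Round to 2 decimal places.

628.49

Invert y = (SD_Y/SD_X)(x − M_X) + M_Y:
x = (SD_X/SD_Y)(y − M_Y) + M_X = (79.3/92.2)(630.75 − 601.0) + 602.9
x = 0.860087 × 29.750 + 602.9 = 628.49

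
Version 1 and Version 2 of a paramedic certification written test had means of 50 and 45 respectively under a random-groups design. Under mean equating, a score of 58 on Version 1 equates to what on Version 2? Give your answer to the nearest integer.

Mean equating: y = x + (M_Y − M_X) = 58 + (45 − 50) = 53

53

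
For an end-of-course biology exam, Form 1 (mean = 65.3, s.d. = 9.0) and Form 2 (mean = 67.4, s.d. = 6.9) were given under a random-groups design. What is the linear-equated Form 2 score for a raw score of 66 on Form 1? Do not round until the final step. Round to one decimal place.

67.9

Linear equating: y = (SD_Y/SD_X)(x − M_X) + M_Y
y = (6.9/9.0)(66 − 65.3) + 67.4
y = 0.766667 × 0.7 + 67.4 = 0.5367 + 67.4 = 67.9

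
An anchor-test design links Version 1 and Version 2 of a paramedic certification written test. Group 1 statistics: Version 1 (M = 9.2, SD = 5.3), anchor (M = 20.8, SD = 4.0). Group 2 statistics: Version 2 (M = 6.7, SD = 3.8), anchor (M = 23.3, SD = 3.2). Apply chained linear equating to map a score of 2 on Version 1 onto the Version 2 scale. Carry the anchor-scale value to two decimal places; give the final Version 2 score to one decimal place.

-2.7

Version 1 → anchor (Group 1): v = (4.0/5.3)(2 − 9.2) + 20.8 = 15.37
anchor → Version 2 (Group 2): y = (3.8/3.2)(15.37 − 23.3) + 6.7 = -2.7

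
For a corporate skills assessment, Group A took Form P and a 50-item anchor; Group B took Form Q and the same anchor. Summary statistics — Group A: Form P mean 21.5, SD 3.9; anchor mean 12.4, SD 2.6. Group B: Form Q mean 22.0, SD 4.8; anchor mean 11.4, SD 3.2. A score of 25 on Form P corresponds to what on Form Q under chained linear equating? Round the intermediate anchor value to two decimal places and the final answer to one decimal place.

Form P → anchor (Group A): v = (2.6/3.9)(25 − 21.5) + 12.4 = 14.73
anchor → Form Q (Group B): y = (4.8/3.2)(14.73 − 11.4) + 22.0 = 27.0

27.0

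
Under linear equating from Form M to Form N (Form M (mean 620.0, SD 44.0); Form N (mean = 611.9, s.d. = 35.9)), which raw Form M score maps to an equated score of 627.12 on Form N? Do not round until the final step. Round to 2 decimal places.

Invert y = (SD_Y/SD_X)(x − M_X) + M_Y:
x = (SD_X/SD_Y)(y − M_Y) + M_X = (44.0/35.9)(627.12 − 611.9) + 620.0
x = 1.225627 × 15.220 + 620.0 = 638.65

638.65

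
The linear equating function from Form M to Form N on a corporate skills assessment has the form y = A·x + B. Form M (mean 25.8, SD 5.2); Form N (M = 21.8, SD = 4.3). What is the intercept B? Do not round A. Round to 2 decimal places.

0.47

A = SD_Y / SD_X = 4.3 / 5.2 = 0.826923
B = M_Y − A·M_X = 21.8 − 0.826923 × 25.8 = 0.47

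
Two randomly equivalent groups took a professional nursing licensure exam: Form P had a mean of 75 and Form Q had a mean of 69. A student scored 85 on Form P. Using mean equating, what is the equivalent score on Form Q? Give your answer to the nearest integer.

79

Mean equating: y = x + (M_Y − M_X) = 85 + (69 − 75) = 79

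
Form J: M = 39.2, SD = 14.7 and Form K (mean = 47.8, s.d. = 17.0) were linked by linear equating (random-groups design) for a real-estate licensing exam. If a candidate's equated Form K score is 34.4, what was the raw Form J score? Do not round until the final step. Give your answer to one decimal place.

Invert y = (SD_Y/SD_X)(x − M_X) + M_Y:
x = (SD_X/SD_Y)(y − M_Y) + M_X = (14.7/17.0)(34.4 − 47.8) + 39.2
x = 0.864706 × -13.400 + 39.2 = 27.6

27.6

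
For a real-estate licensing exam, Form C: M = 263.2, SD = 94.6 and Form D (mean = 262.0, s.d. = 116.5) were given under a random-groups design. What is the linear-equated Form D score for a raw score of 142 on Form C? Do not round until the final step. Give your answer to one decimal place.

Linear equating: y = (SD_Y/SD_X)(x − M_X) + M_Y
y = (116.5/94.6)(142 − 263.2) + 262.0
y = 1.231501 × -121.2 + 262.0 = -149.2579 + 262.0 = 112.7

112.7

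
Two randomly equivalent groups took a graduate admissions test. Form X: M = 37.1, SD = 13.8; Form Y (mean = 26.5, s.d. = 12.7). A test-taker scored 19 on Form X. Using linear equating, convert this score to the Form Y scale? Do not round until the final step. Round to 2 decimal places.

9.84

Linear equating: y = (SD_Y/SD_X)(x − M_X) + M_Y
y = (12.7/13.8)(19 − 37.1) + 26.5
y = 0.920290 × -18.1 + 26.5 = -16.6572 + 26.5 = 9.84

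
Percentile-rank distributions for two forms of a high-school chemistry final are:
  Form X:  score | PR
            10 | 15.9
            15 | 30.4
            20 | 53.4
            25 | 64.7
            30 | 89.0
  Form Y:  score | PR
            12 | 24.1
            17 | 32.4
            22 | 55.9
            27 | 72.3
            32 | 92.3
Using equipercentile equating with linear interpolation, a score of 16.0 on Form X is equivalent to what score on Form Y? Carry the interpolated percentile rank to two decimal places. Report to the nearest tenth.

17.6

PR of 16.0 on Form X: 30.4 + (16.0 − 15)/(20 − 15) × (53.4 − 30.4) = 35.00
On Form Y, PR 35.00 falls between score 17 (PR 32.4) and 22 (PR 55.9).
Interpolate: 17 + (35.00 − 32.4)/(55.9 − 32.4) × (22 − 17) = 17.6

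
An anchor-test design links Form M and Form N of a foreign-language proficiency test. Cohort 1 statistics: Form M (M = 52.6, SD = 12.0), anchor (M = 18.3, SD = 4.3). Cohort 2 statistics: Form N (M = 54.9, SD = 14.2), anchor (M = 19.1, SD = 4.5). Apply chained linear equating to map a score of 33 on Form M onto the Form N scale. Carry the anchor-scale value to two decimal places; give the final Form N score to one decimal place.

Form M → anchor (Cohort 1): v = (4.3/12.0)(33 − 52.6) + 18.3 = 11.28
anchor → Form N (Cohort 2): y = (14.2/4.5)(11.28 − 19.1) + 54.9 = 30.2

30.2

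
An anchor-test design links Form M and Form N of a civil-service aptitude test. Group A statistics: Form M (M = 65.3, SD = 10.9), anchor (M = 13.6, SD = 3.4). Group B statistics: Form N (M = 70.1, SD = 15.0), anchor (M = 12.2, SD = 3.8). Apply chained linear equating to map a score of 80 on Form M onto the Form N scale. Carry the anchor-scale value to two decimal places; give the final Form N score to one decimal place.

93.7

Form M → anchor (Group A): v = (3.4/10.9)(80 − 65.3) + 13.6 = 18.19
anchor → Form N (Group B): y = (15.0/3.8)(18.19 − 12.2) + 70.1 = 93.7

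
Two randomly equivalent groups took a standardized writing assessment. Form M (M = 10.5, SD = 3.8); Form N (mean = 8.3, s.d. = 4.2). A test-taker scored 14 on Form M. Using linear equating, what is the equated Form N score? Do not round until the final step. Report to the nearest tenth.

Linear equating: y = (SD_Y/SD_X)(x − M_X) + M_Y
y = (4.2/3.8)(14 − 10.5) + 8.3
y = 1.105263 × 3.5 + 8.3 = 3.8684 + 8.3 = 12.2

12.2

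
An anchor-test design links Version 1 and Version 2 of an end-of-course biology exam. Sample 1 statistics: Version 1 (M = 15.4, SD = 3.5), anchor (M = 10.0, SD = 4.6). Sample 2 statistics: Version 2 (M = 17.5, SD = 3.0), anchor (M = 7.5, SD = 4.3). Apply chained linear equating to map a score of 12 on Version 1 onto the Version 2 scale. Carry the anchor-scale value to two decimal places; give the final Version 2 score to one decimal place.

16.1

Version 1 → anchor (Sample 1): v = (4.6/3.5)(12 − 15.4) + 10.0 = 5.53
anchor → Version 2 (Sample 2): y = (3.0/4.3)(5.53 − 7.5) + 17.5 = 16.1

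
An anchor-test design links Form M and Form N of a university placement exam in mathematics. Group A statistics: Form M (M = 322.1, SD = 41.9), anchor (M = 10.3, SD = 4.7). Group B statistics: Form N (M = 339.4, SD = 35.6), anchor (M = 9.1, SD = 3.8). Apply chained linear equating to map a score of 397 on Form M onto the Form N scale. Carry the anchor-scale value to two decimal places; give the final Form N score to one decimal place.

429.3

Form M → anchor (Group A): v = (4.7/41.9)(397 − 322.1) + 10.3 = 18.70
anchor → Form N (Group B): y = (35.6/3.8)(18.70 − 9.1) + 339.4 = 429.3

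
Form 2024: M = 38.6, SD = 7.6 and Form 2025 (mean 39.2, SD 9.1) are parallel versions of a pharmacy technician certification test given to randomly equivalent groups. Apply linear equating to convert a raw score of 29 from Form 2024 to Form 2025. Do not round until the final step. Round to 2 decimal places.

27.71

Linear equating: y = (SD_Y/SD_X)(x − M_X) + M_Y
y = (9.1/7.6)(29 − 38.6) + 39.2
y = 1.197368 × -9.6 + 39.2 = -11.4947 + 39.2 = 27.71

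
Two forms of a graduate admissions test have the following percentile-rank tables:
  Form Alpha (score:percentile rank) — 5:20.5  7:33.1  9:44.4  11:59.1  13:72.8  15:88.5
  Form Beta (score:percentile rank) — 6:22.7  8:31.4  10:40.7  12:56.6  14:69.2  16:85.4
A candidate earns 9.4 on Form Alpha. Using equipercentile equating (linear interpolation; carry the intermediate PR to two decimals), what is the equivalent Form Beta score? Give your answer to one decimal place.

10.8

PR of 9.4 on Form Alpha: 44.4 + (9.4 − 9)/(11 − 9) × (59.1 − 44.4) = 47.34
On Form Beta, PR 47.34 falls between score 10 (PR 40.7) and 12 (PR 56.6).
Interpolate: 10 + (47.34 − 40.7)/(56.6 − 40.7) × (12 − 10) = 10.8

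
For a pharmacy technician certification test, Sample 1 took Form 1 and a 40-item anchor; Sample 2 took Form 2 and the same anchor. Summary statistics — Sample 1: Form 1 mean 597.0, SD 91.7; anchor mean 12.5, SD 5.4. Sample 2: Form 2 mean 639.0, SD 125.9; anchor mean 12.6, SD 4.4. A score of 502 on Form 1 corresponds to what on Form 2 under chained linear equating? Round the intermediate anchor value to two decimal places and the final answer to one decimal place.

476.2

Form 1 → anchor (Sample 1): v = (5.4/91.7)(502 − 597.0) + 12.5 = 6.91
anchor → Form 2 (Sample 2): y = (125.9/4.4)(6.91 − 12.6) + 639.0 = 476.2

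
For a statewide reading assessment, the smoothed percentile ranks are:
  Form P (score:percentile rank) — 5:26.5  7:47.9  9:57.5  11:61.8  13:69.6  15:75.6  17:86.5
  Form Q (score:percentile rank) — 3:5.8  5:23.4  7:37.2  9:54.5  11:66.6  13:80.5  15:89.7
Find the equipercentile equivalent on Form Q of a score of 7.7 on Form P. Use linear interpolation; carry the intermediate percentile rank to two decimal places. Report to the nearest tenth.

8.6

PR of 7.7 on Form P: 47.9 + (7.7 − 7)/(9 − 7) × (57.5 − 47.9) = 51.26
On Form Q, PR 51.26 falls between score 7 (PR 37.2) and 9 (PR 54.5).
Interpolate: 7 + (51.26 − 37.2)/(54.5 − 37.2) × (9 − 7) = 8.6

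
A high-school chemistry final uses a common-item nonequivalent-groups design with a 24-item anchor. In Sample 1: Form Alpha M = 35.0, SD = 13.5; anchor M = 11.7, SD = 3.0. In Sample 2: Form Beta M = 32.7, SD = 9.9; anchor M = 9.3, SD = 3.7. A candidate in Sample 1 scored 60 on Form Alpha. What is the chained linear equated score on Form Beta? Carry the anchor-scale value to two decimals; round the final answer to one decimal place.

Form Alpha → anchor (Sample 1): v = (3.0/13.5)(60 − 35.0) + 11.7 = 17.26
anchor → Form Beta (Sample 2): y = (9.9/3.7)(17.26 − 9.3) + 32.7 = 54.0

54.0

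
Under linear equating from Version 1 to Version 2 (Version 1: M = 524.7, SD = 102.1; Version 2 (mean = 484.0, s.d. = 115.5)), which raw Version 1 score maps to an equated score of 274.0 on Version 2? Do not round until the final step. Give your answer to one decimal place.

339.1

Invert y = (SD_Y/SD_X)(x − M_X) + M_Y:
x = (SD_X/SD_Y)(y − M_Y) + M_X = (102.1/115.5)(274.0 − 484.0) + 524.7
x = 0.883983 × -210.000 + 524.7 = 339.1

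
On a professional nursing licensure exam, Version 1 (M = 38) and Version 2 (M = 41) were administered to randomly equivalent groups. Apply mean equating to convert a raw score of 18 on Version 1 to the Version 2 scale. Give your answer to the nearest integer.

Mean equating: y = x + (M_Y − M_X) = 18 + (41 − 38) = 21

21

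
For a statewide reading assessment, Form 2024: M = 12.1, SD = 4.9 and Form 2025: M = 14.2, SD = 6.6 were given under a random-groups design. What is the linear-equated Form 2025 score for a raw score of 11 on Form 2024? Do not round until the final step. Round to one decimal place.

Linear equating: y = (SD_Y/SD_X)(x − M_X) + M_Y
y = (6.6/4.9)(11 − 12.1) + 14.2
y = 1.346939 × -1.1 + 14.2 = -1.4816 + 14.2 = 12.7

12.7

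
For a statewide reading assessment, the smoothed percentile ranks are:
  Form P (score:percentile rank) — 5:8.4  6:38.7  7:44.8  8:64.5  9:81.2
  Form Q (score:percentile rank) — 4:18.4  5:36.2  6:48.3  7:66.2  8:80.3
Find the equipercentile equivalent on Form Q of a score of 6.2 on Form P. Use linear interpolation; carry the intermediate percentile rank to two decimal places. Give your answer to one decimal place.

PR of 6.2 on Form P: 38.7 + (6.2 − 6)/(7 − 6) × (44.8 − 38.7) = 39.92
On Form Q, PR 39.92 falls between score 5 (PR 36.2) and 6 (PR 48.3).
Interpolate: 5 + (39.92 − 36.2)/(48.3 − 36.2) × (6 − 5) = 5.3

5.3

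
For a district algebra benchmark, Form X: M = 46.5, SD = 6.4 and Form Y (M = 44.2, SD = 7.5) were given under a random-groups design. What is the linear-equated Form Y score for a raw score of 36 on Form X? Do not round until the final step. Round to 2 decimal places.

Linear equating: y = (SD_Y/SD_X)(x − M_X) + M_Y
y = (7.5/6.4)(36 − 46.5) + 44.2
y = 1.171875 × -10.5 + 44.2 = -12.3047 + 44.2 = 31.90

31.90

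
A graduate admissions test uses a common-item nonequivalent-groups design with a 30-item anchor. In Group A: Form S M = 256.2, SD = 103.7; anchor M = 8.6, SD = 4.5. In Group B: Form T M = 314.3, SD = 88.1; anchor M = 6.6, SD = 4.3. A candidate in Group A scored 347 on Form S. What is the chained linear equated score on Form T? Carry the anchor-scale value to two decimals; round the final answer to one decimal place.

Form S → anchor (Group A): v = (4.5/103.7)(347 − 256.2) + 8.6 = 12.54
anchor → Form T (Group B): y = (88.1/4.3)(12.54 − 6.6) + 314.3 = 436.0

436.0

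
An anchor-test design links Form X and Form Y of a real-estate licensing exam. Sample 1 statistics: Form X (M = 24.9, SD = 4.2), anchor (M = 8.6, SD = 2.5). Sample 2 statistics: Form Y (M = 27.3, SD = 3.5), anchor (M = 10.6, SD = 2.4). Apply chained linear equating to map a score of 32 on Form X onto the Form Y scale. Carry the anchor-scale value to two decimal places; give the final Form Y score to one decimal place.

Form X → anchor (Sample 1): v = (2.5/4.2)(32 − 24.9) + 8.6 = 12.83
anchor → Form Y (Sample 2): y = (3.5/2.4)(12.83 − 10.6) + 27.3 = 30.6

30.6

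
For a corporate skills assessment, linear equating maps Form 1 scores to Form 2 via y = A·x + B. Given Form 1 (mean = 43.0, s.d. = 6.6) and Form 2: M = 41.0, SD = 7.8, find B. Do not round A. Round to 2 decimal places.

-9.82

A = SD_Y / SD_X = 7.8 / 6.6 = 1.181818
B = M_Y − A·M_X = 41.0 − 1.181818 × 43.0 = -9.82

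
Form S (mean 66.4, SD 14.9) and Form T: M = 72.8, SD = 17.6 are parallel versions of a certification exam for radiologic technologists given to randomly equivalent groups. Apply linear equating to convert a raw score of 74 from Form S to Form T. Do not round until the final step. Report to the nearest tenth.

Linear equating: y = (SD_Y/SD_X)(x − M_X) + M_Y
y = (17.6/14.9)(74 − 66.4) + 72.8
y = 1.181208 × 7.6 + 72.8 = 8.9772 + 72.8 = 81.8

81.8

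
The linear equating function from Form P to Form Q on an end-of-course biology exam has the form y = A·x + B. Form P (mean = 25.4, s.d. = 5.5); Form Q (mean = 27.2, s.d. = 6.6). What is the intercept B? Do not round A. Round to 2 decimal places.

-3.28

A = SD_Y / SD_X = 6.6 / 5.5 = 1.200000
B = M_Y − A·M_X = 27.2 − 1.200000 × 25.4 = -3.28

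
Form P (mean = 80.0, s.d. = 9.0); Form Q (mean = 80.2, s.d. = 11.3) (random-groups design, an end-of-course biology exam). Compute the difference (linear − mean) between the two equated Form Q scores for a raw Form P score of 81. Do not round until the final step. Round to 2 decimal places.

Mean-equated: 81 + (80.2 − 80.0) = 81.20
Linear-equated: (11.3/9.0)(81 − 80.0) + 80.2 = 81.456
Difference = 81.456 − 81.20 = 0.26

0.26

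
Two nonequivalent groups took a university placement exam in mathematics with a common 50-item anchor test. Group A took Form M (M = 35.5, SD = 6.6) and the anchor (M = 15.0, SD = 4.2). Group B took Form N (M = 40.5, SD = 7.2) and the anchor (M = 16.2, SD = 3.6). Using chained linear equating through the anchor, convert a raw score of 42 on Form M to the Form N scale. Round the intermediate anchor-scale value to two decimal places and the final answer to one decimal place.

46.4

Form M → anchor (Group A): v = (4.2/6.6)(42 − 35.5) + 15.0 = 19.14
anchor → Form N (Group B): y = (7.2/3.6)(19.14 − 16.2) + 40.5 = 46.4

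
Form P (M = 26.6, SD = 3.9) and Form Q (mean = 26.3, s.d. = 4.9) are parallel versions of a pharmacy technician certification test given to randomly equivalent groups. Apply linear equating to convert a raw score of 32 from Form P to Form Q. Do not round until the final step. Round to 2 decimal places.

Linear equating: y = (SD_Y/SD_X)(x − M_X) + M_Y
y = (4.9/3.9)(32 − 26.6) + 26.3
y = 1.256410 × 5.4 + 26.3 = 6.7846 + 26.3 = 33.08

33.08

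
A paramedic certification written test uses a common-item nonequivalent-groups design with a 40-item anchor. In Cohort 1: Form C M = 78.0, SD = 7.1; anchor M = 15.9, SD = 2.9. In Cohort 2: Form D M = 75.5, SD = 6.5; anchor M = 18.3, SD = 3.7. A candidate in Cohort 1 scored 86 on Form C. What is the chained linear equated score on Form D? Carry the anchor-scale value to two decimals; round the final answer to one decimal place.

Form C → anchor (Cohort 1): v = (2.9/7.1)(86 − 78.0) + 15.9 = 19.17
anchor → Form D (Cohort 2): y = (6.5/3.7)(19.17 − 18.3) + 75.5 = 77.0

77.0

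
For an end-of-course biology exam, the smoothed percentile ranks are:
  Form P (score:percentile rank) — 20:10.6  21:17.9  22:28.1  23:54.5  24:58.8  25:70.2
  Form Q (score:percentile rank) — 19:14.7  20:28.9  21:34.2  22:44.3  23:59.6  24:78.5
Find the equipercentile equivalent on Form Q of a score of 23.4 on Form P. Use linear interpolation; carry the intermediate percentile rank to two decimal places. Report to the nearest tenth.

PR of 23.4 on Form P: 54.5 + (23.4 − 23)/(24 − 23) × (58.8 − 54.5) = 56.22
On Form Q, PR 56.22 falls between score 22 (PR 44.3) and 23 (PR 59.6).
Interpolate: 22 + (56.22 − 44.3)/(59.6 − 44.3) × (23 − 22) = 22.8

22.8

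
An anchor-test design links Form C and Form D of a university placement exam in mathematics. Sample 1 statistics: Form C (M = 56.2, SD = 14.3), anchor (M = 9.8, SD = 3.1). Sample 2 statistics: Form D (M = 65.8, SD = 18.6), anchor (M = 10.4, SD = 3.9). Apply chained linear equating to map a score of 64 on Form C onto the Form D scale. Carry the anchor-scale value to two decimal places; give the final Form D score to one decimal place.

Form C → anchor (Sample 1): v = (3.1/14.3)(64 − 56.2) + 9.8 = 11.49
anchor → Form D (Sample 2): y = (18.6/3.9)(11.49 − 10.4) + 65.8 = 71.0

71.0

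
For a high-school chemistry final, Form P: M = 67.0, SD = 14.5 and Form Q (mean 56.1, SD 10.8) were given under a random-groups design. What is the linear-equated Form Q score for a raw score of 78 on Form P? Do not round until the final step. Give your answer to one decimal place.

64.3

Linear equating: y = (SD_Y/SD_X)(x − M_X) + M_Y
y = (10.8/14.5)(78 − 67.0) + 56.1
y = 0.744828 × 11.0 + 56.1 = 8.1931 + 56.1 = 64.3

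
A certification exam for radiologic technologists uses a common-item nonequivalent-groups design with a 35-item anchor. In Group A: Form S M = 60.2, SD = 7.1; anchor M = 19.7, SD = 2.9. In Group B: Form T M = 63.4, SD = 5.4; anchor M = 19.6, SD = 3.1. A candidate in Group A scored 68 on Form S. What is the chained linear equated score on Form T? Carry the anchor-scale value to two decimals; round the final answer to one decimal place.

69.1

Form S → anchor (Group A): v = (2.9/7.1)(68 − 60.2) + 19.7 = 22.89
anchor → Form T (Group B): y = (5.4/3.1)(22.89 − 19.6) + 63.4 = 69.1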